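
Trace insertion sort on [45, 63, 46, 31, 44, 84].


Initial: [45, 63, 46, 31, 44, 84]
Insert 63: [45, 63, 46, 31, 44, 84]
Insert 46: [45, 46, 63, 31, 44, 84]
Insert 31: [31, 45, 46, 63, 44, 84]
Insert 44: [31, 44, 45, 46, 63, 84]
Insert 84: [31, 44, 45, 46, 63, 84]

Sorted: [31, 44, 45, 46, 63, 84]


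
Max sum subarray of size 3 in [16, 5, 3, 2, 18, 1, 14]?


[0:3]: 24
[1:4]: 10
[2:5]: 23
[3:6]: 21
[4:7]: 33

Max: 33 at [4:7]


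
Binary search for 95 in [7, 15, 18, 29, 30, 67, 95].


Step 1: lo=0, hi=6, mid=3, val=29
Step 2: lo=4, hi=6, mid=5, val=67
Step 3: lo=6, hi=6, mid=6, val=95

Found at index 6


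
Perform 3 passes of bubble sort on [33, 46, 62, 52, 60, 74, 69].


Initial: [33, 46, 62, 52, 60, 74, 69]
Pass 1: [33, 46, 52, 60, 62, 69, 74] (3 swaps)
Pass 2: [33, 46, 52, 60, 62, 69, 74] (0 swaps)
Pass 3: [33, 46, 52, 60, 62, 69, 74] (0 swaps)

After 3 passes: [33, 46, 52, 60, 62, 69, 74]


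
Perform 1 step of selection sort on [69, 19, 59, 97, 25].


Initial: [69, 19, 59, 97, 25]
Step 1: min=19 at 1
  Swap: [19, 69, 59, 97, 25]

After 1 step: [19, 69, 59, 97, 25]


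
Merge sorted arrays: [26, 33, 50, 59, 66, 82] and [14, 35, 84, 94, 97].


Take 14 from B
Take 26 from A
Take 33 from A
Take 35 from B
Take 50 from A
Take 59 from A
Take 66 from A
Take 82 from A

Merged: [14, 26, 33, 35, 50, 59, 66, 82, 84, 94, 97]


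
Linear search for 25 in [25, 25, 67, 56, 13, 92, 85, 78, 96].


i=0: 25==25 found!

Found at 0, 1 comps


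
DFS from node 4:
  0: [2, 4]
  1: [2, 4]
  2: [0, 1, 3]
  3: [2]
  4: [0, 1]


Visit 4, push [1, 0]
Visit 0, push [2]
Visit 2, push [3, 1]
Visit 1, push []
Visit 3, push []

DFS order: [4, 0, 2, 1, 3]


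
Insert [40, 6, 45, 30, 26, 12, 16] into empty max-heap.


Insert 40: [40]
Insert 6: [40, 6]
Insert 45: [45, 6, 40]
Insert 30: [45, 30, 40, 6]
Insert 26: [45, 30, 40, 6, 26]
Insert 12: [45, 30, 40, 6, 26, 12]
Insert 16: [45, 30, 40, 6, 26, 12, 16]

Final heap: [45, 30, 40, 6, 26, 12, 16]


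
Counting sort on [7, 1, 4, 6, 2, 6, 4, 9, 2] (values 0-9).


Input: [7, 1, 4, 6, 2, 6, 4, 9, 2]
Counts: [0, 1, 2, 0, 2, 0, 2, 1, 0, 1]

Sorted: [1, 2, 2, 4, 4, 6, 6, 7, 9]


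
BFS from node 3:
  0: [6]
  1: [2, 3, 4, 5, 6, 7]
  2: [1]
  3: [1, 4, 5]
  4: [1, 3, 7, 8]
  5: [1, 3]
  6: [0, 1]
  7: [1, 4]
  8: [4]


Visit 3, enqueue [1, 4, 5]
Visit 1, enqueue [2, 6, 7]
Visit 4, enqueue [8]
Visit 5, enqueue []
Visit 2, enqueue []
Visit 6, enqueue [0]
Visit 7, enqueue []
Visit 8, enqueue []
Visit 0, enqueue []

BFS order: [3, 1, 4, 5, 2, 6, 7, 8, 0]


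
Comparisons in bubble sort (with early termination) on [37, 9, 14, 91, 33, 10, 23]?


Algorithm: bubble sort (with early termination)
Input: [37, 9, 14, 91, 33, 10, 23]
Sorted: [9, 10, 14, 23, 33, 37, 91]

20


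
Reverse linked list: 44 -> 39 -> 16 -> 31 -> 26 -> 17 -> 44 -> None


Step 1: curr=44, set curr.next=prev(None) | reversed so far: 44
Step 2: curr=39, set curr.next=prev(44) | reversed so far: 39 -> 44
Step 3: curr=16, set curr.next=prev(39) | reversed so far: 16 -> 39 -> 44
Step 4: curr=31, set curr.next=prev(16) | reversed so far: 31 -> 16 -> 39 -> 44
Step 5: curr=26, set curr.next=prev(31) | reversed so far: 26 -> 31 -> 16 -> 39 -> 44
Step 6: curr=17, set curr.next=prev(26) | reversed so far: 17 -> 26 -> 31 -> 16 -> 39 -> 44
Step 7: curr=44, set curr.next=prev(17) | reversed so far: 44 -> 17 -> 26 -> 31 -> 16 -> 39 -> 44

44 -> 17 -> 26 -> 31 -> 16 -> 39 -> 44 -> None


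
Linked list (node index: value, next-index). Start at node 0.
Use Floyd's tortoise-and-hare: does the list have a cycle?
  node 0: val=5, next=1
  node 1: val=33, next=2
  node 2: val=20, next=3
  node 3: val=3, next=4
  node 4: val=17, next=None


Floyd's tortoise (slow, +1) and hare (fast, +2):
  init: slow=0, fast=0
  step 1: slow=1, fast=2
  step 2: slow=2, fast=4
  step 3: fast -> None, no cycle

Cycle: no


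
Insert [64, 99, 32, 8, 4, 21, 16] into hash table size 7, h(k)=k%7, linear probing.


Insert 64: h=1 -> slot 1
Insert 99: h=1, 1 probes -> slot 2
Insert 32: h=4 -> slot 4
Insert 8: h=1, 2 probes -> slot 3
Insert 4: h=4, 1 probes -> slot 5
Insert 21: h=0 -> slot 0
Insert 16: h=2, 4 probes -> slot 6

Table: [21, 64, 99, 8, 32, 4, 16]


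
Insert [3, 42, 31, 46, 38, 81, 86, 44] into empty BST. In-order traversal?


Insert 3: root
Insert 42: R from 3
Insert 31: R from 3 -> L from 42
Insert 46: R from 3 -> R from 42
Insert 38: R from 3 -> L from 42 -> R from 31
Insert 81: R from 3 -> R from 42 -> R from 46
Insert 86: R from 3 -> R from 42 -> R from 46 -> R from 81
Insert 44: R from 3 -> R from 42 -> L from 46

In-order: [3, 31, 38, 42, 44, 46, 81, 86]


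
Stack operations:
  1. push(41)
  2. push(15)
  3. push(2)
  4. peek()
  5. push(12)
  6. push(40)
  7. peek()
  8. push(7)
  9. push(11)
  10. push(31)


push(41) -> [41]
push(15) -> [41, 15]
push(2) -> [41, 15, 2]
peek()->2
push(12) -> [41, 15, 2, 12]
push(40) -> [41, 15, 2, 12, 40]
peek()->40
push(7) -> [41, 15, 2, 12, 40, 7]
push(11) -> [41, 15, 2, 12, 40, 7, 11]
push(31) -> [41, 15, 2, 12, 40, 7, 11, 31]

Final stack: [41, 15, 2, 12, 40, 7, 11, 31]


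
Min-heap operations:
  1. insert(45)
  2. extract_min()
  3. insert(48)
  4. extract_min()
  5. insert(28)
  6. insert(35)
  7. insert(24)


insert(45) -> [45]
extract_min()->45, []
insert(48) -> [48]
extract_min()->48, []
insert(28) -> [28]
insert(35) -> [28, 35]
insert(24) -> [24, 35, 28]

Final heap: [24, 35, 28]


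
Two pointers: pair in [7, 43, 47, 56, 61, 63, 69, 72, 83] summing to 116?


lo=0(7)+hi=8(83)=90
lo=1(43)+hi=8(83)=126
lo=1(43)+hi=7(72)=115
lo=2(47)+hi=7(72)=119
lo=2(47)+hi=6(69)=116

Yes: 47+69=116


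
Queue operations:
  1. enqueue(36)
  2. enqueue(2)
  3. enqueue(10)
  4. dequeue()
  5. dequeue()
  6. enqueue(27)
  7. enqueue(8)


enqueue(36) -> [36]
enqueue(2) -> [36, 2]
enqueue(10) -> [36, 2, 10]
dequeue()->36, [2, 10]
dequeue()->2, [10]
enqueue(27) -> [10, 27]
enqueue(8) -> [10, 27, 8]

Final queue: [10, 27, 8]


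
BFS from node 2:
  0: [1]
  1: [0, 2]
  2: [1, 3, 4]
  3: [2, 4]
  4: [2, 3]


Visit 2, enqueue [1, 3, 4]
Visit 1, enqueue [0]
Visit 3, enqueue []
Visit 4, enqueue []
Visit 0, enqueue []

BFS order: [2, 1, 3, 4, 0]


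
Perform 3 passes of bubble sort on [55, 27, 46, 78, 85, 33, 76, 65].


Initial: [55, 27, 46, 78, 85, 33, 76, 65]
Pass 1: [27, 46, 55, 78, 33, 76, 65, 85] (5 swaps)
Pass 2: [27, 46, 55, 33, 76, 65, 78, 85] (3 swaps)
Pass 3: [27, 46, 33, 55, 65, 76, 78, 85] (2 swaps)

After 3 passes: [27, 46, 33, 55, 65, 76, 78, 85]


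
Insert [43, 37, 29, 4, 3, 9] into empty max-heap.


Insert 43: [43]
Insert 37: [43, 37]
Insert 29: [43, 37, 29]
Insert 4: [43, 37, 29, 4]
Insert 3: [43, 37, 29, 4, 3]
Insert 9: [43, 37, 29, 4, 3, 9]

Final heap: [43, 37, 29, 4, 3, 9]


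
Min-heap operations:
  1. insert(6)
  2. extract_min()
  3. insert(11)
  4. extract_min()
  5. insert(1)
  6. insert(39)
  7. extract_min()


insert(6) -> [6]
extract_min()->6, []
insert(11) -> [11]
extract_min()->11, []
insert(1) -> [1]
insert(39) -> [1, 39]
extract_min()->1, [39]

Final heap: [39]


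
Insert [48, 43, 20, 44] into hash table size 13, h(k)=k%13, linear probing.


Insert 48: h=9 -> slot 9
Insert 43: h=4 -> slot 4
Insert 20: h=7 -> slot 7
Insert 44: h=5 -> slot 5

Table: [None, None, None, None, 43, 44, None, 20, None, 48, None, None, None]


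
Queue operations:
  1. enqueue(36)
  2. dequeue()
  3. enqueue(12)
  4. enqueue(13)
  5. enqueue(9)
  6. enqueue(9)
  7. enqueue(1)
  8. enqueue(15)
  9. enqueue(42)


enqueue(36) -> [36]
dequeue()->36, []
enqueue(12) -> [12]
enqueue(13) -> [12, 13]
enqueue(9) -> [12, 13, 9]
enqueue(9) -> [12, 13, 9, 9]
enqueue(1) -> [12, 13, 9, 9, 1]
enqueue(15) -> [12, 13, 9, 9, 1, 15]
enqueue(42) -> [12, 13, 9, 9, 1, 15, 42]

Final queue: [12, 13, 9, 9, 1, 15, 42]


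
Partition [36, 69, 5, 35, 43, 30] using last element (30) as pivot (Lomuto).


Pivot: 30
  5 <= 30: swap -> [5, 69, 36, 35, 43, 30]
Place pivot at 1: [5, 30, 36, 35, 43, 69]

Partitioned: [5, 30, 36, 35, 43, 69]


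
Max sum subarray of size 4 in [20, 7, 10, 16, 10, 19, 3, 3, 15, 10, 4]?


[0:4]: 53
[1:5]: 43
[2:6]: 55
[3:7]: 48
[4:8]: 35
[5:9]: 40
[6:10]: 31
[7:11]: 32

Max: 55 at [2:6]


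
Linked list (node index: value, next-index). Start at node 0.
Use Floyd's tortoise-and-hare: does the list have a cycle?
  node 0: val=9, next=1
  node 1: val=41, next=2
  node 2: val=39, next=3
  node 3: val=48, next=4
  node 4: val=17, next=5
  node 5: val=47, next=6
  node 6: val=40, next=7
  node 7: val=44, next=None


Floyd's tortoise (slow, +1) and hare (fast, +2):
  init: slow=0, fast=0
  step 1: slow=1, fast=2
  step 2: slow=2, fast=4
  step 3: slow=3, fast=6
  step 4: fast 6->7->None, no cycle

Cycle: no


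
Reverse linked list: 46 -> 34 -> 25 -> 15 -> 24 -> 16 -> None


Step 1: curr=46, set curr.next=prev(None) | reversed so far: 46
Step 2: curr=34, set curr.next=prev(46) | reversed so far: 34 -> 46
Step 3: curr=25, set curr.next=prev(34) | reversed so far: 25 -> 34 -> 46
Step 4: curr=15, set curr.next=prev(25) | reversed so far: 15 -> 25 -> 34 -> 46
Step 5: curr=24, set curr.next=prev(15) | reversed so far: 24 -> 15 -> 25 -> 34 -> 46
Step 6: curr=16, set curr.next=prev(24) | reversed so far: 16 -> 24 -> 15 -> 25 -> 34 -> 46

16 -> 24 -> 15 -> 25 -> 34 -> 46 -> None


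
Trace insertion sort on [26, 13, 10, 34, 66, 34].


Initial: [26, 13, 10, 34, 66, 34]
Insert 13: [13, 26, 10, 34, 66, 34]
Insert 10: [10, 13, 26, 34, 66, 34]
Insert 34: [10, 13, 26, 34, 66, 34]
Insert 66: [10, 13, 26, 34, 66, 34]
Insert 34: [10, 13, 26, 34, 34, 66]

Sorted: [10, 13, 26, 34, 34, 66]


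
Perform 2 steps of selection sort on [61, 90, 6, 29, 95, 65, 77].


Initial: [61, 90, 6, 29, 95, 65, 77]
Step 1: min=6 at 2
  Swap: [6, 90, 61, 29, 95, 65, 77]
Step 2: min=29 at 3
  Swap: [6, 29, 61, 90, 95, 65, 77]

After 2 steps: [6, 29, 61, 90, 95, 65, 77]


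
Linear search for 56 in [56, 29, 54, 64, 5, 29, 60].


i=0: 56==56 found!

Found at 0, 1 comps


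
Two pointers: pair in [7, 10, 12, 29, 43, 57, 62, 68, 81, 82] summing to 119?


lo=0(7)+hi=9(82)=89
lo=1(10)+hi=9(82)=92
lo=2(12)+hi=9(82)=94
lo=3(29)+hi=9(82)=111
lo=4(43)+hi=9(82)=125
lo=4(43)+hi=8(81)=124
lo=4(43)+hi=7(68)=111
lo=5(57)+hi=7(68)=125
lo=5(57)+hi=6(62)=119

Yes: 57+62=119


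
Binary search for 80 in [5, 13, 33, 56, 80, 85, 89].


Step 1: lo=0, hi=6, mid=3, val=56
Step 2: lo=4, hi=6, mid=5, val=85
Step 3: lo=4, hi=4, mid=4, val=80

Found at index 4


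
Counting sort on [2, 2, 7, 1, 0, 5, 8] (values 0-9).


Input: [2, 2, 7, 1, 0, 5, 8]
Counts: [1, 1, 2, 0, 0, 1, 0, 1, 1, 0]

Sorted: [0, 1, 2, 2, 5, 7, 8]


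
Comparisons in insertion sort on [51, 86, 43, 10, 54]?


Algorithm: insertion sort
Input: [51, 86, 43, 10, 54]
Sorted: [10, 43, 51, 54, 86]

8


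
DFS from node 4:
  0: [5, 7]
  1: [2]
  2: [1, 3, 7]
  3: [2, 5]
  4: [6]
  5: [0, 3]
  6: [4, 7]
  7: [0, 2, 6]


Visit 4, push [6]
Visit 6, push [7]
Visit 7, push [2, 0]
Visit 0, push [5]
Visit 5, push [3]
Visit 3, push [2]
Visit 2, push [1]
Visit 1, push []

DFS order: [4, 6, 7, 0, 5, 3, 2, 1]


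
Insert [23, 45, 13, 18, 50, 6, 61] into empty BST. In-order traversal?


Insert 23: root
Insert 45: R from 23
Insert 13: L from 23
Insert 18: L from 23 -> R from 13
Insert 50: R from 23 -> R from 45
Insert 6: L from 23 -> L from 13
Insert 61: R from 23 -> R from 45 -> R from 50

In-order: [6, 13, 18, 23, 45, 50, 61]


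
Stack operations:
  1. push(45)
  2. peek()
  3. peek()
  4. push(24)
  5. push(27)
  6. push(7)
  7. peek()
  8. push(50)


push(45) -> [45]
peek()->45
peek()->45
push(24) -> [45, 24]
push(27) -> [45, 24, 27]
push(7) -> [45, 24, 27, 7]
peek()->7
push(50) -> [45, 24, 27, 7, 50]

Final stack: [45, 24, 27, 7, 50]


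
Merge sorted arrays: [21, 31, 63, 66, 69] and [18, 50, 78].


Take 18 from B
Take 21 from A
Take 31 from A
Take 50 from B
Take 63 from A
Take 66 from A
Take 69 from A

Merged: [18, 21, 31, 50, 63, 66, 69, 78]


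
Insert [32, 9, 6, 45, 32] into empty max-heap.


Insert 32: [32]
Insert 9: [32, 9]
Insert 6: [32, 9, 6]
Insert 45: [45, 32, 6, 9]
Insert 32: [45, 32, 6, 9, 32]

Final heap: [45, 32, 6, 9, 32]


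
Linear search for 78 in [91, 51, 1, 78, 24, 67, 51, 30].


i=0: 91!=78
i=1: 51!=78
i=2: 1!=78
i=3: 78==78 found!

Found at 3, 4 comps


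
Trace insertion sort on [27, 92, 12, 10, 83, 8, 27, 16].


Initial: [27, 92, 12, 10, 83, 8, 27, 16]
Insert 92: [27, 92, 12, 10, 83, 8, 27, 16]
Insert 12: [12, 27, 92, 10, 83, 8, 27, 16]
Insert 10: [10, 12, 27, 92, 83, 8, 27, 16]
Insert 83: [10, 12, 27, 83, 92, 8, 27, 16]
Insert 8: [8, 10, 12, 27, 83, 92, 27, 16]
Insert 27: [8, 10, 12, 27, 27, 83, 92, 16]
Insert 16: [8, 10, 12, 16, 27, 27, 83, 92]

Sorted: [8, 10, 12, 16, 27, 27, 83, 92]


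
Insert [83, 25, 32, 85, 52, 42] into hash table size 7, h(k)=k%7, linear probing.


Insert 83: h=6 -> slot 6
Insert 25: h=4 -> slot 4
Insert 32: h=4, 1 probes -> slot 5
Insert 85: h=1 -> slot 1
Insert 52: h=3 -> slot 3
Insert 42: h=0 -> slot 0

Table: [42, 85, None, 52, 25, 32, 83]


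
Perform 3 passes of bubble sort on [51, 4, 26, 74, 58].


Initial: [51, 4, 26, 74, 58]
Pass 1: [4, 26, 51, 58, 74] (3 swaps)
Pass 2: [4, 26, 51, 58, 74] (0 swaps)
Pass 3: [4, 26, 51, 58, 74] (0 swaps)

After 3 passes: [4, 26, 51, 58, 74]


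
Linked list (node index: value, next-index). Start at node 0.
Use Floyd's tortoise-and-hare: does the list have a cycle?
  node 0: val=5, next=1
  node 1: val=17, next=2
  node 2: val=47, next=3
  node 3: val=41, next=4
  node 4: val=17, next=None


Floyd's tortoise (slow, +1) and hare (fast, +2):
  init: slow=0, fast=0
  step 1: slow=1, fast=2
  step 2: slow=2, fast=4
  step 3: fast -> None, no cycle

Cycle: no


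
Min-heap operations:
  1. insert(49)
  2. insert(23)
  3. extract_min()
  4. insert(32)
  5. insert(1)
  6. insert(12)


insert(49) -> [49]
insert(23) -> [23, 49]
extract_min()->23, [49]
insert(32) -> [32, 49]
insert(1) -> [1, 49, 32]
insert(12) -> [1, 12, 32, 49]

Final heap: [1, 12, 32, 49]


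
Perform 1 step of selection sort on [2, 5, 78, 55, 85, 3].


Initial: [2, 5, 78, 55, 85, 3]
Step 1: min=2 at 0
  Swap: [2, 5, 78, 55, 85, 3]

After 1 step: [2, 5, 78, 55, 85, 3]


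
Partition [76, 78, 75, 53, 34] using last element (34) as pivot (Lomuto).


Pivot: 34
Place pivot at 0: [34, 78, 75, 53, 76]

Partitioned: [34, 78, 75, 53, 76]


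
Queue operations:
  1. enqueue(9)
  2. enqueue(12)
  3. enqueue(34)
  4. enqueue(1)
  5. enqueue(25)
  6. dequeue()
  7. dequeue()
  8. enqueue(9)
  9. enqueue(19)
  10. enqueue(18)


enqueue(9) -> [9]
enqueue(12) -> [9, 12]
enqueue(34) -> [9, 12, 34]
enqueue(1) -> [9, 12, 34, 1]
enqueue(25) -> [9, 12, 34, 1, 25]
dequeue()->9, [12, 34, 1, 25]
dequeue()->12, [34, 1, 25]
enqueue(9) -> [34, 1, 25, 9]
enqueue(19) -> [34, 1, 25, 9, 19]
enqueue(18) -> [34, 1, 25, 9, 19, 18]

Final queue: [34, 1, 25, 9, 19, 18]


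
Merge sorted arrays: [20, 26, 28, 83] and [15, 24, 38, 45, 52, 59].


Take 15 from B
Take 20 from A
Take 24 from B
Take 26 from A
Take 28 from A
Take 38 from B
Take 45 from B
Take 52 from B
Take 59 from B

Merged: [15, 20, 24, 26, 28, 38, 45, 52, 59, 83]


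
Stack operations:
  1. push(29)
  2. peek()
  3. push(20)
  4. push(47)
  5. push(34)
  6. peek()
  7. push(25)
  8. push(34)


push(29) -> [29]
peek()->29
push(20) -> [29, 20]
push(47) -> [29, 20, 47]
push(34) -> [29, 20, 47, 34]
peek()->34
push(25) -> [29, 20, 47, 34, 25]
push(34) -> [29, 20, 47, 34, 25, 34]

Final stack: [29, 20, 47, 34, 25, 34]


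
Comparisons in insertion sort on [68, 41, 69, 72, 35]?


Algorithm: insertion sort
Input: [68, 41, 69, 72, 35]
Sorted: [35, 41, 68, 69, 72]

7


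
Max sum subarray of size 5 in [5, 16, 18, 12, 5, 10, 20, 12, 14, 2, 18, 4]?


[0:5]: 56
[1:6]: 61
[2:7]: 65
[3:8]: 59
[4:9]: 61
[5:10]: 58
[6:11]: 66
[7:12]: 50

Max: 66 at [6:11]


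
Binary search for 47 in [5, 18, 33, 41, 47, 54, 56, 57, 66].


Step 1: lo=0, hi=8, mid=4, val=47

Found at index 4


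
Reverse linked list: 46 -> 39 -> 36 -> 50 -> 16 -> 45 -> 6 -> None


Step 1: curr=46, set curr.next=prev(None) | reversed so far: 46
Step 2: curr=39, set curr.next=prev(46) | reversed so far: 39 -> 46
Step 3: curr=36, set curr.next=prev(39) | reversed so far: 36 -> 39 -> 46
Step 4: curr=50, set curr.next=prev(36) | reversed so far: 50 -> 36 -> 39 -> 46
Step 5: curr=16, set curr.next=prev(50) | reversed so far: 16 -> 50 -> 36 -> 39 -> 46
Step 6: curr=45, set curr.next=prev(16) | reversed so far: 45 -> 16 -> 50 -> 36 -> 39 -> 46
Step 7: curr=6, set curr.next=prev(45) | reversed so far: 6 -> 45 -> 16 -> 50 -> 36 -> 39 -> 46

6 -> 45 -> 16 -> 50 -> 36 -> 39 -> 46 -> None


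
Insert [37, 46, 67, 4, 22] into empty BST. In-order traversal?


Insert 37: root
Insert 46: R from 37
Insert 67: R from 37 -> R from 46
Insert 4: L from 37
Insert 22: L from 37 -> R from 4

In-order: [4, 22, 37, 46, 67]


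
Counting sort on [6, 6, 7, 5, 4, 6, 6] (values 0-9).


Input: [6, 6, 7, 5, 4, 6, 6]
Counts: [0, 0, 0, 0, 1, 1, 4, 1, 0, 0]

Sorted: [4, 5, 6, 6, 6, 6, 7]


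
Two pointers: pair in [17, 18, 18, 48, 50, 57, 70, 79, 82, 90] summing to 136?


lo=0(17)+hi=9(90)=107
lo=1(18)+hi=9(90)=108
lo=2(18)+hi=9(90)=108
lo=3(48)+hi=9(90)=138
lo=3(48)+hi=8(82)=130
lo=4(50)+hi=8(82)=132
lo=5(57)+hi=8(82)=139
lo=5(57)+hi=7(79)=136

Yes: 57+79=136


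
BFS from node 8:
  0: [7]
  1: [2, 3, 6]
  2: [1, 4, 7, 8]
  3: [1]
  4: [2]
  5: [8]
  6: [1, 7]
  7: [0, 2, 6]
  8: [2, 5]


Visit 8, enqueue [2, 5]
Visit 2, enqueue [1, 4, 7]
Visit 5, enqueue []
Visit 1, enqueue [3, 6]
Visit 4, enqueue []
Visit 7, enqueue [0]
Visit 3, enqueue []
Visit 6, enqueue []
Visit 0, enqueue []

BFS order: [8, 2, 5, 1, 4, 7, 3, 6, 0]


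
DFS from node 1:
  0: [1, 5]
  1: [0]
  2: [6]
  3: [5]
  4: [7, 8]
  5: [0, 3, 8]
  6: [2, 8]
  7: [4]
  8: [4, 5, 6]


Visit 1, push [0]
Visit 0, push [5]
Visit 5, push [8, 3]
Visit 3, push []
Visit 8, push [6, 4]
Visit 4, push [7]
Visit 7, push []
Visit 6, push [2]
Visit 2, push []

DFS order: [1, 0, 5, 3, 8, 4, 7, 6, 2]


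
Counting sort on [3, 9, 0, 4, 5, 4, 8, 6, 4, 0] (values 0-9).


Input: [3, 9, 0, 4, 5, 4, 8, 6, 4, 0]
Counts: [2, 0, 0, 1, 3, 1, 1, 0, 1, 1]

Sorted: [0, 0, 3, 4, 4, 4, 5, 6, 8, 9]


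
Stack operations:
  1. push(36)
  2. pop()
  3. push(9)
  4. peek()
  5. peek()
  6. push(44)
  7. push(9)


push(36) -> [36]
pop()->36, []
push(9) -> [9]
peek()->9
peek()->9
push(44) -> [9, 44]
push(9) -> [9, 44, 9]

Final stack: [9, 44, 9]


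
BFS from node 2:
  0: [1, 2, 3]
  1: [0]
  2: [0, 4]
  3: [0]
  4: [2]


Visit 2, enqueue [0, 4]
Visit 0, enqueue [1, 3]
Visit 4, enqueue []
Visit 1, enqueue []
Visit 3, enqueue []

BFS order: [2, 0, 4, 1, 3]


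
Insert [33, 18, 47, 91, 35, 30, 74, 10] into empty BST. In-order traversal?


Insert 33: root
Insert 18: L from 33
Insert 47: R from 33
Insert 91: R from 33 -> R from 47
Insert 35: R from 33 -> L from 47
Insert 30: L from 33 -> R from 18
Insert 74: R from 33 -> R from 47 -> L from 91
Insert 10: L from 33 -> L from 18

In-order: [10, 18, 30, 33, 35, 47, 74, 91]


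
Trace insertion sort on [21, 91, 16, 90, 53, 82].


Initial: [21, 91, 16, 90, 53, 82]
Insert 91: [21, 91, 16, 90, 53, 82]
Insert 16: [16, 21, 91, 90, 53, 82]
Insert 90: [16, 21, 90, 91, 53, 82]
Insert 53: [16, 21, 53, 90, 91, 82]
Insert 82: [16, 21, 53, 82, 90, 91]

Sorted: [16, 21, 53, 82, 90, 91]


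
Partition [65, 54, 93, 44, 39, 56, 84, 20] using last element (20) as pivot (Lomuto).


Pivot: 20
Place pivot at 0: [20, 54, 93, 44, 39, 56, 84, 65]

Partitioned: [20, 54, 93, 44, 39, 56, 84, 65]


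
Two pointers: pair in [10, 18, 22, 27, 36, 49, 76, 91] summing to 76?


lo=0(10)+hi=7(91)=101
lo=0(10)+hi=6(76)=86
lo=0(10)+hi=5(49)=59
lo=1(18)+hi=5(49)=67
lo=2(22)+hi=5(49)=71
lo=3(27)+hi=5(49)=76

Yes: 27+49=76


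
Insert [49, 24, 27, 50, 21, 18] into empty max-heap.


Insert 49: [49]
Insert 24: [49, 24]
Insert 27: [49, 24, 27]
Insert 50: [50, 49, 27, 24]
Insert 21: [50, 49, 27, 24, 21]
Insert 18: [50, 49, 27, 24, 21, 18]

Final heap: [50, 49, 27, 24, 21, 18]


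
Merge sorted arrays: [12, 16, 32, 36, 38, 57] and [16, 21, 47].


Take 12 from A
Take 16 from A
Take 16 from B
Take 21 from B
Take 32 from A
Take 36 from A
Take 38 from A
Take 47 from B

Merged: [12, 16, 16, 21, 32, 36, 38, 47, 57]


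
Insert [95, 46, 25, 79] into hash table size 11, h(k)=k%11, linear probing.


Insert 95: h=7 -> slot 7
Insert 46: h=2 -> slot 2
Insert 25: h=3 -> slot 3
Insert 79: h=2, 2 probes -> slot 4

Table: [None, None, 46, 25, 79, None, None, 95, None, None, None]


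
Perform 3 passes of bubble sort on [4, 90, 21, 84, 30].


Initial: [4, 90, 21, 84, 30]
Pass 1: [4, 21, 84, 30, 90] (3 swaps)
Pass 2: [4, 21, 30, 84, 90] (1 swaps)
Pass 3: [4, 21, 30, 84, 90] (0 swaps)

After 3 passes: [4, 21, 30, 84, 90]


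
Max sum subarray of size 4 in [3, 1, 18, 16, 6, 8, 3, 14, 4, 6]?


[0:4]: 38
[1:5]: 41
[2:6]: 48
[3:7]: 33
[4:8]: 31
[5:9]: 29
[6:10]: 27

Max: 48 at [2:6]


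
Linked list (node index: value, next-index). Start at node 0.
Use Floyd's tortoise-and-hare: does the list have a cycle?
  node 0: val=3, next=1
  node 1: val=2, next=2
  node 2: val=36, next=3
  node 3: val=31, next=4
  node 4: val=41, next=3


Floyd's tortoise (slow, +1) and hare (fast, +2):
  init: slow=0, fast=0
  step 1: slow=1, fast=2
  step 2: slow=2, fast=4
  step 3: slow=3, fast=4
  step 4: slow=4, fast=4
  slow == fast at node 4: cycle detected

Cycle: yes


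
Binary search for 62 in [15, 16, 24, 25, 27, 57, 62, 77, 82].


Step 1: lo=0, hi=8, mid=4, val=27
Step 2: lo=5, hi=8, mid=6, val=62

Found at index 6


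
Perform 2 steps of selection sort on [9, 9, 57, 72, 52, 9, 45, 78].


Initial: [9, 9, 57, 72, 52, 9, 45, 78]
Step 1: min=9 at 0
  Swap: [9, 9, 57, 72, 52, 9, 45, 78]
Step 2: min=9 at 1
  Swap: [9, 9, 57, 72, 52, 9, 45, 78]

After 2 steps: [9, 9, 57, 72, 52, 9, 45, 78]


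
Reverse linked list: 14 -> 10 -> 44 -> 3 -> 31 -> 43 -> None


Step 1: curr=14, set curr.next=prev(None) | reversed so far: 14
Step 2: curr=10, set curr.next=prev(14) | reversed so far: 10 -> 14
Step 3: curr=44, set curr.next=prev(10) | reversed so far: 44 -> 10 -> 14
Step 4: curr=3, set curr.next=prev(44) | reversed so far: 3 -> 44 -> 10 -> 14
Step 5: curr=31, set curr.next=prev(3) | reversed so far: 31 -> 3 -> 44 -> 10 -> 14
Step 6: curr=43, set curr.next=prev(31) | reversed so far: 43 -> 31 -> 3 -> 44 -> 10 -> 14

43 -> 31 -> 3 -> 44 -> 10 -> 14 -> None


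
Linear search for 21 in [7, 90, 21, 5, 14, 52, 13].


i=0: 7!=21
i=1: 90!=21
i=2: 21==21 found!

Found at 2, 3 comps


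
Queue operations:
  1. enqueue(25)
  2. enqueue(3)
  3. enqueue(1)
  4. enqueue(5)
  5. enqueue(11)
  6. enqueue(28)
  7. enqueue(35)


enqueue(25) -> [25]
enqueue(3) -> [25, 3]
enqueue(1) -> [25, 3, 1]
enqueue(5) -> [25, 3, 1, 5]
enqueue(11) -> [25, 3, 1, 5, 11]
enqueue(28) -> [25, 3, 1, 5, 11, 28]
enqueue(35) -> [25, 3, 1, 5, 11, 28, 35]

Final queue: [25, 3, 1, 5, 11, 28, 35]


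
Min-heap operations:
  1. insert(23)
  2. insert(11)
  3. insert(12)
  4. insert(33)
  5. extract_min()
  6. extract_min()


insert(23) -> [23]
insert(11) -> [11, 23]
insert(12) -> [11, 23, 12]
insert(33) -> [11, 23, 12, 33]
extract_min()->11, [12, 23, 33]
extract_min()->12, [23, 33]

Final heap: [23, 33]


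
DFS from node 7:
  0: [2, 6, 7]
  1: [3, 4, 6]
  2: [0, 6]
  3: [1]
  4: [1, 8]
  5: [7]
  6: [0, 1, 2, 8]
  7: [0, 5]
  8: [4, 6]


Visit 7, push [5, 0]
Visit 0, push [6, 2]
Visit 2, push [6]
Visit 6, push [8, 1]
Visit 1, push [4, 3]
Visit 3, push []
Visit 4, push [8]
Visit 8, push []
Visit 5, push []

DFS order: [7, 0, 2, 6, 1, 3, 4, 8, 5]


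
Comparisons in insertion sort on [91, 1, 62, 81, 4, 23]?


Algorithm: insertion sort
Input: [91, 1, 62, 81, 4, 23]
Sorted: [1, 4, 23, 62, 81, 91]

13


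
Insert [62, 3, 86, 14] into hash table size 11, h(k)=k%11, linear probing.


Insert 62: h=7 -> slot 7
Insert 3: h=3 -> slot 3
Insert 86: h=9 -> slot 9
Insert 14: h=3, 1 probes -> slot 4

Table: [None, None, None, 3, 14, None, None, 62, None, 86, None]


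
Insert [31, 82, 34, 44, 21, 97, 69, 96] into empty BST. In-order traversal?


Insert 31: root
Insert 82: R from 31
Insert 34: R from 31 -> L from 82
Insert 44: R from 31 -> L from 82 -> R from 34
Insert 21: L from 31
Insert 97: R from 31 -> R from 82
Insert 69: R from 31 -> L from 82 -> R from 34 -> R from 44
Insert 96: R from 31 -> R from 82 -> L from 97

In-order: [21, 31, 34, 44, 69, 82, 96, 97]


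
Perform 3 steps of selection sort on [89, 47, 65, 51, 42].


Initial: [89, 47, 65, 51, 42]
Step 1: min=42 at 4
  Swap: [42, 47, 65, 51, 89]
Step 2: min=47 at 1
  Swap: [42, 47, 65, 51, 89]
Step 3: min=51 at 3
  Swap: [42, 47, 51, 65, 89]

After 3 steps: [42, 47, 51, 65, 89]


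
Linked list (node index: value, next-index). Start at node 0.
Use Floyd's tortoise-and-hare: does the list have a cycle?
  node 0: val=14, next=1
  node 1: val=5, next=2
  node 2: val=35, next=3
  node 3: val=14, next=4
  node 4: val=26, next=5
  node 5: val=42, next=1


Floyd's tortoise (slow, +1) and hare (fast, +2):
  init: slow=0, fast=0
  step 1: slow=1, fast=2
  step 2: slow=2, fast=4
  step 3: slow=3, fast=1
  step 4: slow=4, fast=3
  step 5: slow=5, fast=5
  slow == fast at node 5: cycle detected

Cycle: yes


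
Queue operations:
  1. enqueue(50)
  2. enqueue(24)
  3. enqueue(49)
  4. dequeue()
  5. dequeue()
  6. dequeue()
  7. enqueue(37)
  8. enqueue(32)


enqueue(50) -> [50]
enqueue(24) -> [50, 24]
enqueue(49) -> [50, 24, 49]
dequeue()->50, [24, 49]
dequeue()->24, [49]
dequeue()->49, []
enqueue(37) -> [37]
enqueue(32) -> [37, 32]

Final queue: [37, 32]


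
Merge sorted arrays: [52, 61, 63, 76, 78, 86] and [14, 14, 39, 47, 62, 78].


Take 14 from B
Take 14 from B
Take 39 from B
Take 47 from B
Take 52 from A
Take 61 from A
Take 62 from B
Take 63 from A
Take 76 from A
Take 78 from A
Take 78 from B

Merged: [14, 14, 39, 47, 52, 61, 62, 63, 76, 78, 78, 86]


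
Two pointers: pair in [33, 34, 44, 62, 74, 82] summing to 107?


lo=0(33)+hi=5(82)=115
lo=0(33)+hi=4(74)=107

Yes: 33+74=107


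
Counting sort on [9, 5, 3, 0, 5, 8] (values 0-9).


Input: [9, 5, 3, 0, 5, 8]
Counts: [1, 0, 0, 1, 0, 2, 0, 0, 1, 1]

Sorted: [0, 3, 5, 5, 8, 9]


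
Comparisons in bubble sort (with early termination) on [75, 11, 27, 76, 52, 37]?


Algorithm: bubble sort (with early termination)
Input: [75, 11, 27, 76, 52, 37]
Sorted: [11, 27, 37, 52, 75, 76]

14


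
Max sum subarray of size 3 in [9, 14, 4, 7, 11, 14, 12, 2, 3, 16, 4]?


[0:3]: 27
[1:4]: 25
[2:5]: 22
[3:6]: 32
[4:7]: 37
[5:8]: 28
[6:9]: 17
[7:10]: 21
[8:11]: 23

Max: 37 at [4:7]


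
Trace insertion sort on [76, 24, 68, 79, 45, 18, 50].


Initial: [76, 24, 68, 79, 45, 18, 50]
Insert 24: [24, 76, 68, 79, 45, 18, 50]
Insert 68: [24, 68, 76, 79, 45, 18, 50]
Insert 79: [24, 68, 76, 79, 45, 18, 50]
Insert 45: [24, 45, 68, 76, 79, 18, 50]
Insert 18: [18, 24, 45, 68, 76, 79, 50]
Insert 50: [18, 24, 45, 50, 68, 76, 79]

Sorted: [18, 24, 45, 50, 68, 76, 79]


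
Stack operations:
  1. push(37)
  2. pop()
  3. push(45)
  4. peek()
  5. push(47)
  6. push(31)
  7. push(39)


push(37) -> [37]
pop()->37, []
push(45) -> [45]
peek()->45
push(47) -> [45, 47]
push(31) -> [45, 47, 31]
push(39) -> [45, 47, 31, 39]

Final stack: [45, 47, 31, 39]


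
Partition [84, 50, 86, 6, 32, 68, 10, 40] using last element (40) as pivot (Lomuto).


Pivot: 40
  6 <= 40: swap -> [6, 50, 86, 84, 32, 68, 10, 40]
  32 <= 40: swap -> [6, 32, 86, 84, 50, 68, 10, 40]
  10 <= 40: swap -> [6, 32, 10, 84, 50, 68, 86, 40]
Place pivot at 3: [6, 32, 10, 40, 50, 68, 86, 84]

Partitioned: [6, 32, 10, 40, 50, 68, 86, 84]


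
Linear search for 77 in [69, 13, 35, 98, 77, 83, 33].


i=0: 69!=77
i=1: 13!=77
i=2: 35!=77
i=3: 98!=77
i=4: 77==77 found!

Found at 4, 5 comps


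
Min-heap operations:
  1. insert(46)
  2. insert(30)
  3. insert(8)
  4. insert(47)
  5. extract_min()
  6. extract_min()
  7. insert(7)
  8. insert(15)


insert(46) -> [46]
insert(30) -> [30, 46]
insert(8) -> [8, 46, 30]
insert(47) -> [8, 46, 30, 47]
extract_min()->8, [30, 46, 47]
extract_min()->30, [46, 47]
insert(7) -> [7, 47, 46]
insert(15) -> [7, 15, 46, 47]

Final heap: [7, 15, 46, 47]


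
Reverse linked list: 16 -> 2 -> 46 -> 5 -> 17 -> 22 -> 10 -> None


Step 1: curr=16, set curr.next=prev(None) | reversed so far: 16
Step 2: curr=2, set curr.next=prev(16) | reversed so far: 2 -> 16
Step 3: curr=46, set curr.next=prev(2) | reversed so far: 46 -> 2 -> 16
Step 4: curr=5, set curr.next=prev(46) | reversed so far: 5 -> 46 -> 2 -> 16
Step 5: curr=17, set curr.next=prev(5) | reversed so far: 17 -> 5 -> 46 -> 2 -> 16
Step 6: curr=22, set curr.next=prev(17) | reversed so far: 22 -> 17 -> 5 -> 46 -> 2 -> 16
Step 7: curr=10, set curr.next=prev(22) | reversed so far: 10 -> 22 -> 17 -> 5 -> 46 -> 2 -> 16

10 -> 22 -> 17 -> 5 -> 46 -> 2 -> 16 -> None


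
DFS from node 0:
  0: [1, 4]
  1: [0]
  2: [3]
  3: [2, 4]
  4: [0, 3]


Visit 0, push [4, 1]
Visit 1, push []
Visit 4, push [3]
Visit 3, push [2]
Visit 2, push []

DFS order: [0, 1, 4, 3, 2]


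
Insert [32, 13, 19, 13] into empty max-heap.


Insert 32: [32]
Insert 13: [32, 13]
Insert 19: [32, 13, 19]
Insert 13: [32, 13, 19, 13]

Final heap: [32, 13, 19, 13]


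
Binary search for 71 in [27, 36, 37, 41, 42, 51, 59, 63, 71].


Step 1: lo=0, hi=8, mid=4, val=42
Step 2: lo=5, hi=8, mid=6, val=59
Step 3: lo=7, hi=8, mid=7, val=63
Step 4: lo=8, hi=8, mid=8, val=71

Found at index 8


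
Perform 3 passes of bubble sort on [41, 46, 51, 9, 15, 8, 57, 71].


Initial: [41, 46, 51, 9, 15, 8, 57, 71]
Pass 1: [41, 46, 9, 15, 8, 51, 57, 71] (3 swaps)
Pass 2: [41, 9, 15, 8, 46, 51, 57, 71] (3 swaps)
Pass 3: [9, 15, 8, 41, 46, 51, 57, 71] (3 swaps)

After 3 passes: [9, 15, 8, 41, 46, 51, 57, 71]


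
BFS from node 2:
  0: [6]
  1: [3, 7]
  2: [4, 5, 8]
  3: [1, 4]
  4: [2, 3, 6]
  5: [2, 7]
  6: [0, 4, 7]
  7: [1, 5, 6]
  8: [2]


Visit 2, enqueue [4, 5, 8]
Visit 4, enqueue [3, 6]
Visit 5, enqueue [7]
Visit 8, enqueue []
Visit 3, enqueue [1]
Visit 6, enqueue [0]
Visit 7, enqueue []
Visit 1, enqueue []
Visit 0, enqueue []

BFS order: [2, 4, 5, 8, 3, 6, 7, 1, 0]


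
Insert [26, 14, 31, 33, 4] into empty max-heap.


Insert 26: [26]
Insert 14: [26, 14]
Insert 31: [31, 14, 26]
Insert 33: [33, 31, 26, 14]
Insert 4: [33, 31, 26, 14, 4]

Final heap: [33, 31, 26, 14, 4]


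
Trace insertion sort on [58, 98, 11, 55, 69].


Initial: [58, 98, 11, 55, 69]
Insert 98: [58, 98, 11, 55, 69]
Insert 11: [11, 58, 98, 55, 69]
Insert 55: [11, 55, 58, 98, 69]
Insert 69: [11, 55, 58, 69, 98]

Sorted: [11, 55, 58, 69, 98]


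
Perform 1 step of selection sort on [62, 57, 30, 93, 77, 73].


Initial: [62, 57, 30, 93, 77, 73]
Step 1: min=30 at 2
  Swap: [30, 57, 62, 93, 77, 73]

After 1 step: [30, 57, 62, 93, 77, 73]


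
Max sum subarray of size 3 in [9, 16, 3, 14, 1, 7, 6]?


[0:3]: 28
[1:4]: 33
[2:5]: 18
[3:6]: 22
[4:7]: 14

Max: 33 at [1:4]


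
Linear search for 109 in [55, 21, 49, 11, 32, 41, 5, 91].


i=0: 55!=109
i=1: 21!=109
i=2: 49!=109
i=3: 11!=109
i=4: 32!=109
i=5: 41!=109
i=6: 5!=109
i=7: 91!=109

Not found, 8 comps


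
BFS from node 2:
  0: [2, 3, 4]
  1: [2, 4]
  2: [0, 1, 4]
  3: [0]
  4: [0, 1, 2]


Visit 2, enqueue [0, 1, 4]
Visit 0, enqueue [3]
Visit 1, enqueue []
Visit 4, enqueue []
Visit 3, enqueue []

BFS order: [2, 0, 1, 4, 3]


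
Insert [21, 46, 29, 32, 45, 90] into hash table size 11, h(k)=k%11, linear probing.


Insert 21: h=10 -> slot 10
Insert 46: h=2 -> slot 2
Insert 29: h=7 -> slot 7
Insert 32: h=10, 1 probes -> slot 0
Insert 45: h=1 -> slot 1
Insert 90: h=2, 1 probes -> slot 3

Table: [32, 45, 46, 90, None, None, None, 29, None, None, 21]


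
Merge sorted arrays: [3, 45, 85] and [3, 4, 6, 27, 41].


Take 3 from A
Take 3 from B
Take 4 from B
Take 6 from B
Take 27 from B
Take 41 from B

Merged: [3, 3, 4, 6, 27, 41, 45, 85]


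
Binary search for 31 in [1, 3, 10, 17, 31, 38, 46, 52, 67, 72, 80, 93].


Step 1: lo=0, hi=11, mid=5, val=38
Step 2: lo=0, hi=4, mid=2, val=10
Step 3: lo=3, hi=4, mid=3, val=17
Step 4: lo=4, hi=4, mid=4, val=31

Found at index 4


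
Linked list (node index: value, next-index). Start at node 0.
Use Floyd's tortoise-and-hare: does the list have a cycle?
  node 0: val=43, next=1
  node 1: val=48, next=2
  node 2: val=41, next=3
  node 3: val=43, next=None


Floyd's tortoise (slow, +1) and hare (fast, +2):
  init: slow=0, fast=0
  step 1: slow=1, fast=2
  step 2: fast 2->3->None, no cycle

Cycle: no


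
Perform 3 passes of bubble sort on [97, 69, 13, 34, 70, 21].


Initial: [97, 69, 13, 34, 70, 21]
Pass 1: [69, 13, 34, 70, 21, 97] (5 swaps)
Pass 2: [13, 34, 69, 21, 70, 97] (3 swaps)
Pass 3: [13, 34, 21, 69, 70, 97] (1 swaps)

After 3 passes: [13, 34, 21, 69, 70, 97]


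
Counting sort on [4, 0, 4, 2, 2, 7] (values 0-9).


Input: [4, 0, 4, 2, 2, 7]
Counts: [1, 0, 2, 0, 2, 0, 0, 1, 0, 0]

Sorted: [0, 2, 2, 4, 4, 7]


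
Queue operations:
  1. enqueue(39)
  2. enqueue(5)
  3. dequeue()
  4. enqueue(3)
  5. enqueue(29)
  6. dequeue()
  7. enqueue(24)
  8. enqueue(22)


enqueue(39) -> [39]
enqueue(5) -> [39, 5]
dequeue()->39, [5]
enqueue(3) -> [5, 3]
enqueue(29) -> [5, 3, 29]
dequeue()->5, [3, 29]
enqueue(24) -> [3, 29, 24]
enqueue(22) -> [3, 29, 24, 22]

Final queue: [3, 29, 24, 22]


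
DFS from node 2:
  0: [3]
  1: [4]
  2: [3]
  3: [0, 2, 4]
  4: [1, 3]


Visit 2, push [3]
Visit 3, push [4, 0]
Visit 0, push []
Visit 4, push [1]
Visit 1, push []

DFS order: [2, 3, 0, 4, 1]


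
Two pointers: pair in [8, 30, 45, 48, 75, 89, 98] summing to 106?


lo=0(8)+hi=6(98)=106

Yes: 8+98=106


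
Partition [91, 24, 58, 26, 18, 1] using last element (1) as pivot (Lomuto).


Pivot: 1
Place pivot at 0: [1, 24, 58, 26, 18, 91]

Partitioned: [1, 24, 58, 26, 18, 91]


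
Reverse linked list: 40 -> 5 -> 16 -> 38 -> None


Step 1: curr=40, set curr.next=prev(None) | reversed so far: 40
Step 2: curr=5, set curr.next=prev(40) | reversed so far: 5 -> 40
Step 3: curr=16, set curr.next=prev(5) | reversed so far: 16 -> 5 -> 40
Step 4: curr=38, set curr.next=prev(16) | reversed so far: 38 -> 16 -> 5 -> 40

38 -> 16 -> 5 -> 40 -> None


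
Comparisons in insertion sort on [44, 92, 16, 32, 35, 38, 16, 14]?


Algorithm: insertion sort
Input: [44, 92, 16, 32, 35, 38, 16, 14]
Sorted: [14, 16, 16, 32, 35, 38, 44, 92]

25


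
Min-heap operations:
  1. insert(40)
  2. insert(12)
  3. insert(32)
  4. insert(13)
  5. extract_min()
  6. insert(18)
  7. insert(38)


insert(40) -> [40]
insert(12) -> [12, 40]
insert(32) -> [12, 40, 32]
insert(13) -> [12, 13, 32, 40]
extract_min()->12, [13, 40, 32]
insert(18) -> [13, 18, 32, 40]
insert(38) -> [13, 18, 32, 40, 38]

Final heap: [13, 18, 32, 40, 38]


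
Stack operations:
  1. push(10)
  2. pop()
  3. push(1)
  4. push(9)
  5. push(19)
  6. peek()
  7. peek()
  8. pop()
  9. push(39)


push(10) -> [10]
pop()->10, []
push(1) -> [1]
push(9) -> [1, 9]
push(19) -> [1, 9, 19]
peek()->19
peek()->19
pop()->19, [1, 9]
push(39) -> [1, 9, 39]

Final stack: [1, 9, 39]


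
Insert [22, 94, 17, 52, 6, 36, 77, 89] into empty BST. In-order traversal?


Insert 22: root
Insert 94: R from 22
Insert 17: L from 22
Insert 52: R from 22 -> L from 94
Insert 6: L from 22 -> L from 17
Insert 36: R from 22 -> L from 94 -> L from 52
Insert 77: R from 22 -> L from 94 -> R from 52
Insert 89: R from 22 -> L from 94 -> R from 52 -> R from 77

In-order: [6, 17, 22, 36, 52, 77, 89, 94]


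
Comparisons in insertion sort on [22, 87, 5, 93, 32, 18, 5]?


Algorithm: insertion sort
Input: [22, 87, 5, 93, 32, 18, 5]
Sorted: [5, 5, 18, 22, 32, 87, 93]

18


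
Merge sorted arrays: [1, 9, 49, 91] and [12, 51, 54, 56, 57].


Take 1 from A
Take 9 from A
Take 12 from B
Take 49 from A
Take 51 from B
Take 54 from B
Take 56 from B
Take 57 from B

Merged: [1, 9, 12, 49, 51, 54, 56, 57, 91]


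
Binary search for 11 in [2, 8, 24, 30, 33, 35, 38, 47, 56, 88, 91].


Step 1: lo=0, hi=10, mid=5, val=35
Step 2: lo=0, hi=4, mid=2, val=24
Step 3: lo=0, hi=1, mid=0, val=2
Step 4: lo=1, hi=1, mid=1, val=8

Not found


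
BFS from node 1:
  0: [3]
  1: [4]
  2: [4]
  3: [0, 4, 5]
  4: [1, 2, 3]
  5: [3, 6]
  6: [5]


Visit 1, enqueue [4]
Visit 4, enqueue [2, 3]
Visit 2, enqueue []
Visit 3, enqueue [0, 5]
Visit 0, enqueue []
Visit 5, enqueue [6]
Visit 6, enqueue []

BFS order: [1, 4, 2, 3, 0, 5, 6]


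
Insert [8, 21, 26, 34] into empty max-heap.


Insert 8: [8]
Insert 21: [21, 8]
Insert 26: [26, 8, 21]
Insert 34: [34, 26, 21, 8]

Final heap: [34, 26, 21, 8]


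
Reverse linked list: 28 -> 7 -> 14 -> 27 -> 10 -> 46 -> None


Step 1: curr=28, set curr.next=prev(None) | reversed so far: 28
Step 2: curr=7, set curr.next=prev(28) | reversed so far: 7 -> 28
Step 3: curr=14, set curr.next=prev(7) | reversed so far: 14 -> 7 -> 28
Step 4: curr=27, set curr.next=prev(14) | reversed so far: 27 -> 14 -> 7 -> 28
Step 5: curr=10, set curr.next=prev(27) | reversed so far: 10 -> 27 -> 14 -> 7 -> 28
Step 6: curr=46, set curr.next=prev(10) | reversed so far: 46 -> 10 -> 27 -> 14 -> 7 -> 28

46 -> 10 -> 27 -> 14 -> 7 -> 28 -> None


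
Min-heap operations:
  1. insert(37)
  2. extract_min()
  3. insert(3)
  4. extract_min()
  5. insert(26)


insert(37) -> [37]
extract_min()->37, []
insert(3) -> [3]
extract_min()->3, []
insert(26) -> [26]

Final heap: [26]


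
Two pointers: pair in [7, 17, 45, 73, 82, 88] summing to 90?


lo=0(7)+hi=5(88)=95
lo=0(7)+hi=4(82)=89
lo=1(17)+hi=4(82)=99
lo=1(17)+hi=3(73)=90

Yes: 17+73=90


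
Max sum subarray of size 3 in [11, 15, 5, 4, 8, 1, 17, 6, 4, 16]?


[0:3]: 31
[1:4]: 24
[2:5]: 17
[3:6]: 13
[4:7]: 26
[5:8]: 24
[6:9]: 27
[7:10]: 26

Max: 31 at [0:3]


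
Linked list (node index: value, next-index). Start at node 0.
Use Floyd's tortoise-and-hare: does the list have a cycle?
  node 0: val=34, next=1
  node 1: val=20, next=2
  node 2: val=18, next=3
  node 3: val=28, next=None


Floyd's tortoise (slow, +1) and hare (fast, +2):
  init: slow=0, fast=0
  step 1: slow=1, fast=2
  step 2: fast 2->3->None, no cycle

Cycle: no


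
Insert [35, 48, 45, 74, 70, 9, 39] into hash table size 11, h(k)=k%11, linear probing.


Insert 35: h=2 -> slot 2
Insert 48: h=4 -> slot 4
Insert 45: h=1 -> slot 1
Insert 74: h=8 -> slot 8
Insert 70: h=4, 1 probes -> slot 5
Insert 9: h=9 -> slot 9
Insert 39: h=6 -> slot 6

Table: [None, 45, 35, None, 48, 70, 39, None, 74, 9, None]


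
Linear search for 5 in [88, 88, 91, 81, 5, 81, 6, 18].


i=0: 88!=5
i=1: 88!=5
i=2: 91!=5
i=3: 81!=5
i=4: 5==5 found!

Found at 4, 5 comps


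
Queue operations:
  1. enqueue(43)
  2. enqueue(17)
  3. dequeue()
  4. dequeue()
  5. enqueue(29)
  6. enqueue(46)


enqueue(43) -> [43]
enqueue(17) -> [43, 17]
dequeue()->43, [17]
dequeue()->17, []
enqueue(29) -> [29]
enqueue(46) -> [29, 46]

Final queue: [29, 46]


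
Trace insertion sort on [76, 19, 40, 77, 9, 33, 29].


Initial: [76, 19, 40, 77, 9, 33, 29]
Insert 19: [19, 76, 40, 77, 9, 33, 29]
Insert 40: [19, 40, 76, 77, 9, 33, 29]
Insert 77: [19, 40, 76, 77, 9, 33, 29]
Insert 9: [9, 19, 40, 76, 77, 33, 29]
Insert 33: [9, 19, 33, 40, 76, 77, 29]
Insert 29: [9, 19, 29, 33, 40, 76, 77]

Sorted: [9, 19, 29, 33, 40, 76, 77]


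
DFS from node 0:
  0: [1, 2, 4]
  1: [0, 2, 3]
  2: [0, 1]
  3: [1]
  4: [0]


Visit 0, push [4, 2, 1]
Visit 1, push [3, 2]
Visit 2, push []
Visit 3, push []
Visit 4, push []

DFS order: [0, 1, 2, 3, 4]


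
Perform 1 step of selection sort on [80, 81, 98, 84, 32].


Initial: [80, 81, 98, 84, 32]
Step 1: min=32 at 4
  Swap: [32, 81, 98, 84, 80]

After 1 step: [32, 81, 98, 84, 80]
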